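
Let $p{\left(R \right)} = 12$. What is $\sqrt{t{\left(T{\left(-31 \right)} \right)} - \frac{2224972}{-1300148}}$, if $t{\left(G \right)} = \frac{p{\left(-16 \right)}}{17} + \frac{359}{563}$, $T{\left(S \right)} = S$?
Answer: $\frac{2 \sqrt{7391141825326104018}}{3110929127} \approx 1.7478$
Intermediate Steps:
$t{\left(G \right)} = \frac{12859}{9571}$ ($t{\left(G \right)} = \frac{12}{17} + \frac{359}{563} = \frac{12859}{9571}$)
$\sqrt{t{\left(T{\left(-31 \right)} \right)} - \frac{2224972}{-1300148}} = \sqrt{\frac{12859}{9571} - \frac{2224972}{-1300148}} = \sqrt{\frac{12859}{9571} - - \frac{556243}{325037}} = \sqrt{\frac{12859}{9571} + \frac{556243}{325037}} = \sqrt{\frac{9503452536}{3110929127}} = \frac{2 \sqrt{7391141825326104018}}{3110929127}$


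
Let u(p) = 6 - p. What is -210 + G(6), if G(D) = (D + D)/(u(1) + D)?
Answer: -2298/11 ≈ -208.91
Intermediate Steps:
G(D) = 2*D/(5 + D) (G(D) = (D + D)/((6 - 1*1) + D) = (2*D)/((6 - 1) + D) = (2*D)/(5 + D) = 2*D/(5 + D))
-210 + G(6) = -210 + 2*6/(5 + 6) = -210 + 2*6/11 = -210 + 2*6*(1/11) = -210 + 12/11 = -2298/11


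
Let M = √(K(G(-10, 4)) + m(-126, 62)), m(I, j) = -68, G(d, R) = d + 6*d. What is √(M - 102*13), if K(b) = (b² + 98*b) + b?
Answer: √(-1326 + I*√2098) ≈ 0.6288 + 36.42*I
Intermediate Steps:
G(d, R) = 7*d
K(b) = b² + 99*b
M = I*√2098 (M = √((7*(-10))*(99 + 7*(-10)) - 68) = √(-70*(99 - 70) - 68) = √(-70*29 - 68) = √(-2030 - 68) = √(-2098) = I*√2098 ≈ 45.804*I)
√(M - 102*13) = √(I*√2098 - 102*13) = √(I*√2098 - 1326) = √(-1326 + I*√2098)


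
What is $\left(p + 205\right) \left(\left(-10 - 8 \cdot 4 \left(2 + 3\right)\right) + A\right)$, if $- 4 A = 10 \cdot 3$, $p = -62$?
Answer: $- \frac{50765}{2} \approx -25383.0$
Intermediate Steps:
$A = - \frac{15}{2}$ ($A = - \frac{10 \cdot 3}{4} = \left(- \frac{1}{4}\right) 30 = - \frac{15}{2} \approx -7.5$)
$\left(p + 205\right) \left(\left(-10 - 8 \cdot 4 \left(2 + 3\right)\right) + A\right) = \left(-62 + 205\right) \left(\left(-10 - 8 \cdot 4 \left(2 + 3\right)\right) - \frac{15}{2}\right) = 143 \left(\left(-10 - 8 \cdot 4 \cdot 5\right) - \frac{15}{2}\right) = 143 \left(\left(-10 - 160\right) - \frac{15}{2}\right) = 143 \left(-170 - \frac{15}{2}\right) = 143 \left(- \frac{355}{2}\right) = - \frac{50765}{2}$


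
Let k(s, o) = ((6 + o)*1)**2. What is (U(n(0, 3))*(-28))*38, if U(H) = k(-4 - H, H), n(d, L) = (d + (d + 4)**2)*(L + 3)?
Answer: -11069856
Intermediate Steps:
n(d, L) = (3 + L)*(d + (4 + d)**2) (n(d, L) = (d + (4 + d)**2)*(3 + L) = (3 + L)*(d + (4 + d)**2))
k(s, o) = (6 + o)**2
U(H) = (6 + H)**2
(U(n(0, 3))*(-28))*38 = ((6 + (3*0 + 3*(4 + 0)**2 + 3*0 + 3*(4 + 0)**2))**2*(-28))*38 = ((6 + (0 + 3*4**2 + 0 + 3*4**2))**2*(-28))*38 = ((6 + (0 + 3*16 + 0 + 3*16))**2*(-28))*38 = ((6 + (0 + 48 + 0 + 48))**2*(-28))*38 = ((6 + 96)**2*(-28))*38 = (102**2*(-28))*38 = (10404*(-28))*38 = -291312*38 = -11069856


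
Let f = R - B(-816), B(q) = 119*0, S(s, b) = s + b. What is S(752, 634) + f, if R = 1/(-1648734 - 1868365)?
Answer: 4874699213/3517099 ≈ 1386.0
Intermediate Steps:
S(s, b) = b + s
B(q) = 0
R = -1/3517099 (R = 1/(-3517099) = -1/3517099 ≈ -2.8433e-7)
f = -1/3517099 (f = -1/3517099 - 1*0 = -1/3517099 + 0 = -1/3517099 ≈ -2.8433e-7)
S(752, 634) + f = (634 + 752) - 1/3517099 = 1386 - 1/3517099 = 4874699213/3517099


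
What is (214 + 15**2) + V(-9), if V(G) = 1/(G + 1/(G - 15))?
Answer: 95239/217 ≈ 438.89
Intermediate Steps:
V(G) = 1/(G + 1/(-15 + G))
(214 + 15**2) + V(-9) = (214 + 15**2) + (-15 - 9)/(1 + (-9)**2 - 15*(-9)) = (214 + 225) - 24/(1 + 81 + 135) = 439 - 24/217 = 95239/217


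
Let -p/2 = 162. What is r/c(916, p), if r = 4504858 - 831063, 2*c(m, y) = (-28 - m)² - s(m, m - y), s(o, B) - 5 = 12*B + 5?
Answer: 3673795/438123 ≈ 8.3853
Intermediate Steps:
p = -324 (p = -2*162 = -324)
s(o, B) = 10 + 12*B (s(o, B) = 5 + (12*B + 5) = 5 + (5 + 12*B) = 10 + 12*B)
c(m, y) = -5 + (-28 - m)²/2 - 6*m + 6*y (c(m, y) = ((-28 - m)² - (10 + 12*(m - y)))/2 = ((-28 - m)² - (10 + (-12*y + 12*m)))/2 = ((-28 - m)² - (10 - 12*y + 12*m))/2 = ((-28 - m)² + (-10 - 12*m + 12*y))/2 = (-10 + (-28 - m)² - 12*m + 12*y)/2 = -5 + (-28 - m)²/2 - 6*m + 6*y)
r = 3673795
r/c(916, p) = 3673795/(387 + (½)*916² + 6*(-324) + 22*916) = 3673795/(387 + (½)*839056 - 1944 + 20152) = 3673795/(387 + 419528 - 1944 + 20152) = 3673795/438123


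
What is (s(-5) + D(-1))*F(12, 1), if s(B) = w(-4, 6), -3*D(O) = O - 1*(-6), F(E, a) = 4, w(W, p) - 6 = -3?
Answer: 16/3 ≈ 5.3333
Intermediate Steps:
w(W, p) = 3 (w(W, p) = 6 - 3 = 3)
D(O) = -2 - O/3 (D(O) = -(O - 1*(-6))/3 = -(O + 6)/3 = -(6 + O)/3 = -2 - O/3)
s(B) = 3
(s(-5) + D(-1))*F(12, 1) = (3 + (-2 - ⅓*(-1)))*4 = (3 + (-2 + ⅓))*4 = (3 - 5/3)*4 = (4/3)*4 = 16/3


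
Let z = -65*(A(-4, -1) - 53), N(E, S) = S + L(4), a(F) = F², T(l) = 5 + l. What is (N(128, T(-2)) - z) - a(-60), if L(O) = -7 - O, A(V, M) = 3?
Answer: -6858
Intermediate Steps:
N(E, S) = -11 + S (N(E, S) = S + (-7 - 1*4) = S + (-7 - 4) = S - 11 = -11 + S)
z = 3250 (z = -65*(3 - 53) = -65*(-50) = 3250)
(N(128, T(-2)) - z) - a(-60) = ((-11 + (5 - 2)) - 1*3250) - 1*(-60)² = ((-11 + 3) - 3250) - 1*3600 = (-8 - 3250) - 3600 = -3258 - 3600 = -6858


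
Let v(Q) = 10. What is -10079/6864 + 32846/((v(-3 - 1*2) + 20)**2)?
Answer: 18031987/514800 ≈ 35.027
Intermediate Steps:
-10079/6864 + 32846/((v(-3 - 1*2) + 20)**2) = -10079/6864 + 32846/((10 + 20)**2) = -10079*1/6864 + 32846/(30**2) = -10079/6864 + 32846/900 = -10079/6864 + 32846*(1/900) = -10079/6864 + 16423/450 = 18031987/514800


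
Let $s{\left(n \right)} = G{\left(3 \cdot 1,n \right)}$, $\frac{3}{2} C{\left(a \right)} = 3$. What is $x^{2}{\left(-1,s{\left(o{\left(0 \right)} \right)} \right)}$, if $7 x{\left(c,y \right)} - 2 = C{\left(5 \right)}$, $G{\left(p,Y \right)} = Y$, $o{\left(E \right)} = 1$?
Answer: $\frac{16}{49} \approx 0.32653$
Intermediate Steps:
$C{\left(a \right)} = 2$ ($C{\left(a \right)} = \frac{2}{3} \cdot 3 = 2$)
$s{\left(n \right)} = n$
$x{\left(c,y \right)} = \frac{4}{7}$ ($x{\left(c,y \right)} = \frac{2}{7} + \frac{1}{7} \cdot 2 = \frac{2}{7} + \frac{2}{7} = \frac{4}{7}$)
$x^{2}{\left(-1,s{\left(o{\left(0 \right)} \right)} \right)} = \left(\frac{4}{7}\right)^{2} = \frac{16}{49}$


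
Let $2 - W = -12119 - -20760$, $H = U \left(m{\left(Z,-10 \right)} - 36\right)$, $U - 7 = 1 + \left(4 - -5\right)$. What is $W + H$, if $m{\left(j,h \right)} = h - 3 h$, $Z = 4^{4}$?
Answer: $-8911$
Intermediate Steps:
$Z = 256$
$m{\left(j,h \right)} = - 2 h$
$U = 17$ ($U = 7 + \left(1 + \left(4 - -5\right)\right) = 7 + \left(1 + \left(4 + 5\right)\right) = 7 + \left(1 + 9\right) = 7 + 10 = 17$)
$H = -272$ ($H = 17 \left(\left(-2\right) \left(-10\right) - 36\right) = 17 \left(20 - 36\right) = 17 \left(-16\right) = -272$)
$W = -8639$ ($W = 2 - \left(-12119 - -20760\right) = 2 - \left(-12119 + 20760\right) = 2 - 8641 = -8639$)
$W + H = -8639 - 272 = -8911$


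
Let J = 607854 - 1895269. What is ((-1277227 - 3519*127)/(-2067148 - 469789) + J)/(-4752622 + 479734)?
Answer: 3266089023715/10840047664056 ≈ 0.30130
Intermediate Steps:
J = -1287415
((-1277227 - 3519*127)/(-2067148 - 469789) + J)/(-4752622 + 479734) = ((-1277227 - 3519*127)/(-2067148 - 469789) - 1287415)/(-4752622 + 479734) = ((-1277227 - 446913)/(-2536937) - 1287415)/(-4272888) = (-1724140*(-1/2536937) - 1287415)*(-1/4272888) = (1724140/2536937 - 1287415)*(-1/4272888) = -3266089023715/2536937*(-1/4272888) = 3266089023715/10840047664056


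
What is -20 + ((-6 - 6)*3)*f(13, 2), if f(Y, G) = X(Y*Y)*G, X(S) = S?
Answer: -12188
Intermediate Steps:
f(Y, G) = G*Y² (f(Y, G) = (Y*Y)*G = Y²*G = G*Y²)
-20 + ((-6 - 6)*3)*f(13, 2) = -20 + ((-6 - 6)*3)*(2*13²) = -20 + (-12*3)*(2*169) = -20 - 36*338 = -20 - 12168 = -12188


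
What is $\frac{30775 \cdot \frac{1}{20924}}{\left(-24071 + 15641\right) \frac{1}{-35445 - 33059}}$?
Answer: $\frac{52705265}{4409733} \approx 11.952$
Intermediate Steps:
$\frac{30775 \cdot \frac{1}{20924}}{\left(-24071 + 15641\right) \frac{1}{-35445 - 33059}} = \frac{30775 \cdot \frac{1}{20924}}{\left(-8430\right) \frac{1}{-68504}} = \frac{30775}{20924 \left(\left(-8430\right) \left(- \frac{1}{68504}\right)\right)} = \frac{30775}{20924 \cdot \frac{4215}{34252}} = \frac{30775}{20924} \cdot \frac{34252}{4215} = \frac{52705265}{4409733}$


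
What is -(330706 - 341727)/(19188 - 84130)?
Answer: -11021/64942 ≈ -0.16971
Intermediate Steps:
-(330706 - 341727)/(19188 - 84130) = -(-11021)/(-64942) = -(-11021)*(-1)/64942 = -1*11021/64942 = -11021/64942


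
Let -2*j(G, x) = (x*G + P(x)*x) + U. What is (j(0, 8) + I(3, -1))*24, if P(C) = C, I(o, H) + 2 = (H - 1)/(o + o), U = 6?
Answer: -896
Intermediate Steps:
I(o, H) = -2 + (-1 + H)/(2*o) (I(o, H) = -2 + (H - 1)/(o + o) = -2 + (-1 + H)/((2*o)) = -2 + (-1 + H)*(1/(2*o)) = -2 + (-1 + H)/(2*o))
j(G, x) = -3 - x**2/2 - G*x/2 (j(G, x) = -((x*G + x*x) + 6)/2 = -((G*x + x**2) + 6)/2 = -((x**2 + G*x) + 6)/2 = -(6 + x**2 + G*x)/2 = -3 - x**2/2 - G*x/2)
(j(0, 8) + I(3, -1))*24 = ((-3 - 1/2*8**2 - 1/2*0*8) + (1/2)*(-1 - 1 - 4*3)/3)*24 = ((-3 - 1/2*64 + 0) + (1/2)*(1/3)*(-1 - 1 - 12))*24 = ((-3 - 32 + 0) + (1/2)*(1/3)*(-14))*24 = (-35 - 7/3)*24 = -112/3*24 = -896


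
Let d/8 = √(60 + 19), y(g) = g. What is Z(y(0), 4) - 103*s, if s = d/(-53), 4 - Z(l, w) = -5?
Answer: 9 + 824*√79/53 ≈ 147.19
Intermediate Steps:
d = 8*√79 (d = 8*√(60 + 19) = 8*√79 ≈ 71.106)
Z(l, w) = 9 (Z(l, w) = 4 - 1*(-5) = 4 + 5 = 9)
s = -8*√79/53 (s = (8*√79)/(-53) = (8*√79)*(-1/53) = -8*√79/53 ≈ -1.3416)
Z(y(0), 4) - 103*s = 9 - (-824)*√79/53 = 9 + 824*√79/53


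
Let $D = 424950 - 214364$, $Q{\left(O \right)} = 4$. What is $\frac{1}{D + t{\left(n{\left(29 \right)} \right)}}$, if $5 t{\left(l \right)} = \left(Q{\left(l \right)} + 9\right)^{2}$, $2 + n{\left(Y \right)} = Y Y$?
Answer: $\frac{5}{1053099} \approx 4.7479 \cdot 10^{-6}$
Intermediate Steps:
$n{\left(Y \right)} = -2 + Y^{2}$ ($n{\left(Y \right)} = -2 + Y Y = -2 + Y^{2}$)
$t{\left(l \right)} = \frac{169}{5}$ ($t{\left(l \right)} = \frac{\left(4 + 9\right)^{2}}{5} = \frac{13^{2}}{5} = \frac{1}{5} \cdot 169 = \frac{169}{5}$)
$D = 210586$
$\frac{1}{D + t{\left(n{\left(29 \right)} \right)}} = \frac{1}{210586 + \frac{169}{5}} = \frac{1}{\frac{1053099}{5}} = \frac{5}{1053099}$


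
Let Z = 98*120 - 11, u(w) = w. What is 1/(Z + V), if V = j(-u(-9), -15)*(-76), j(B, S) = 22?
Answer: 1/10077 ≈ 9.9236e-5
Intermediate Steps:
V = -1672 (V = 22*(-76) = -1672)
Z = 11749 (Z = 11760 - 11 = 11749)
1/(Z + V) = 1/(11749 - 1672) = 1/10077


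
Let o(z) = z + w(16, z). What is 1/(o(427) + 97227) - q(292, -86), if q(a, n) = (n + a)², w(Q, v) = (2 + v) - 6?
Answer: -4161995571/98077 ≈ -42436.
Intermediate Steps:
w(Q, v) = -4 + v
q(a, n) = (a + n)²
o(z) = -4 + 2*z (o(z) = z + (-4 + z) = -4 + 2*z)
1/(o(427) + 97227) - q(292, -86) = 1/((-4 + 2*427) + 97227) - (292 - 86)² = 1/((-4 + 854) + 97227) - 1*206² = 1/(850 + 97227) - 1*42436 = 1/98077 - 42436 = -4161995571/98077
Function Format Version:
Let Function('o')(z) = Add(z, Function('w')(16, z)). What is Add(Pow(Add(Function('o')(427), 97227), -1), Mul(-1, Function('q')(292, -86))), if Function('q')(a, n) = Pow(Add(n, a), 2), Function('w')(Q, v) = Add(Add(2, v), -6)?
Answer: Rational(-4161995571, 98077) ≈ -42436.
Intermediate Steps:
Function('w')(Q, v) = Add(-4, v)
Function('q')(a, n) = Pow(Add(a, n), 2)
Function('o')(z) = Add(-4, Mul(2, z)) (Function('o')(z) = Add(z, Add(-4, z)) = Add(-4, Mul(2, z)))
Add(Pow(Add(Function('o')(427), 97227), -1), Mul(-1, Function('q')(292, -86))) = Add(Pow(Add(Add(-4, Mul(2, 427)), 97227), -1), Mul(-1, Pow(Add(292, -86), 2))) = Add(Pow(Add(Add(-4, 854), 97227), -1), Mul(-1, Pow(206, 2))) = Add(Pow(Add(850, 97227), -1), Mul(-1, 42436)) = Add(Pow(98077, -1), -42436) = Add(Rational(1, 98077), -42436) = Rational(-4161995571, 98077)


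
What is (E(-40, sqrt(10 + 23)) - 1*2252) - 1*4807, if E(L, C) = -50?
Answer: -7109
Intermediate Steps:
(E(-40, sqrt(10 + 23)) - 1*2252) - 1*4807 = (-50 - 1*2252) - 1*4807 = (-50 - 2252) - 4807 = -2302 - 4807 = -7109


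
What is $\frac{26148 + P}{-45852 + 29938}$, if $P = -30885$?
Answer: $\frac{4737}{15914} \approx 0.29766$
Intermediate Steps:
$\frac{26148 + P}{-45852 + 29938} = \frac{26148 - 30885}{-45852 + 29938} = - \frac{4737}{-15914} = \left(-4737\right) \left(- \frac{1}{15914}\right) = \frac{4737}{15914}$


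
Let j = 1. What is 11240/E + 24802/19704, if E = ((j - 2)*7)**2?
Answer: 111344129/482748 ≈ 230.65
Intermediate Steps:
E = 49 (E = ((1 - 2)*7)**2 = (-1*7)**2 = (-7)**2 = 49)
11240/E + 24802/19704 = 11240/49 + 24802/19704 = 11240*(1/49) + 24802*(1/19704) = 11240/49 + 12401/9852 = 111344129/482748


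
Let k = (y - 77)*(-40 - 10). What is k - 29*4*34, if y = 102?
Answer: -5194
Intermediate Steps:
k = -1250 (k = (102 - 77)*(-40 - 10) = 25*(-50) = -1250)
k - 29*4*34 = -1250 - 29*4*34 = -1250 - 116*34 = -1250 - 1*3944 = -1250 - 3944 = -5194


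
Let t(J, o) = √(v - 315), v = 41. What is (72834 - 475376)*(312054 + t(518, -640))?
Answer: -125614841268 - 402542*I*√274 ≈ -1.2561e+11 - 6.6633e+6*I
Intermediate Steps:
t(J, o) = I*√274 (t(J, o) = √(41 - 315) = √(-274) = I*√274)
(72834 - 475376)*(312054 + t(518, -640)) = (72834 - 475376)*(312054 + I*√274) = -402542*(312054 + I*√274) = -125614841268 - 402542*I*√274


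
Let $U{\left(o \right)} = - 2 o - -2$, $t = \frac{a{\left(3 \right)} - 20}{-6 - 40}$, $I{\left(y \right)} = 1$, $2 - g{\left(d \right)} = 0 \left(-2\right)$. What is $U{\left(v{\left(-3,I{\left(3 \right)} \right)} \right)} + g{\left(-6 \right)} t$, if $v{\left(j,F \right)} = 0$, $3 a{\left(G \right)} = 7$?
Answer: $\frac{191}{69} \approx 2.7681$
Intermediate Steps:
$a{\left(G \right)} = \frac{7}{3}$ ($a{\left(G \right)} = \frac{1}{3} \cdot 7 = \frac{7}{3}$)
$g{\left(d \right)} = 2$ ($g{\left(d \right)} = 2 - 0 \left(-2\right) = 2 - 0 = 2 + 0 = 2$)
$t = \frac{53}{138}$ ($t = \frac{\frac{7}{3} - 20}{-6 - 40} = - \frac{53}{3 \left(-46\right)} = \left(- \frac{53}{3}\right) \left(- \frac{1}{46}\right) = \frac{53}{138} \approx 0.38406$)
$U{\left(o \right)} = 2 - 2 o$ ($U{\left(o \right)} = - 2 o + 2 = 2 - 2 o$)
$U{\left(v{\left(-3,I{\left(3 \right)} \right)} \right)} + g{\left(-6 \right)} t = \left(2 - 0\right) + 2 \cdot \frac{53}{138} = \left(2 + 0\right) + \frac{53}{69} = 2 + \frac{53}{69} = \frac{191}{69}$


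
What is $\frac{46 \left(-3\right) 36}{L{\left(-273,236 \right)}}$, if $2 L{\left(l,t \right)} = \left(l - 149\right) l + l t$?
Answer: $- \frac{552}{2821} \approx -0.19568$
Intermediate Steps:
$L{\left(l,t \right)} = \frac{l t}{2} + \frac{l \left(-149 + l\right)}{2}$ ($L{\left(l,t \right)} = \frac{\left(l - 149\right) l + l t}{2} = \frac{\left(-149 + l\right) l + l t}{2} = \frac{l \left(-149 + l\right) + l t}{2} = \frac{l t + l \left(-149 + l\right)}{2} = \frac{l t}{2} + \frac{l \left(-149 + l\right)}{2}$)
$\frac{46 \left(-3\right) 36}{L{\left(-273,236 \right)}} = \frac{46 \left(-3\right) 36}{\frac{1}{2} \left(-273\right) \left(-149 - 273 + 236\right)} = \frac{\left(-138\right) 36}{\frac{1}{2} \left(-273\right) \left(-186\right)} = - \frac{4968}{25389} = \left(-4968\right) \frac{1}{25389} = - \frac{552}{2821}$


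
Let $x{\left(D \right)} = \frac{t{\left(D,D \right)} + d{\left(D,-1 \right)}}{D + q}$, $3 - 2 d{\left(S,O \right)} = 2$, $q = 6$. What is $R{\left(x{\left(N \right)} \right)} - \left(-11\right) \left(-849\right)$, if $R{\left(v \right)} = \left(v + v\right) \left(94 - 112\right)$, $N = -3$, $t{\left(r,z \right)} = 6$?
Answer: $-9417$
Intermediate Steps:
$d{\left(S,O \right)} = \frac{1}{2}$ ($d{\left(S,O \right)} = \frac{3}{2} - 1 = \frac{1}{2}$)
$x{\left(D \right)} = \frac{13}{2 \left(6 + D\right)}$ ($x{\left(D \right)} = \frac{6 + \frac{1}{2}}{D + 6} = \frac{13}{2 \left(6 + D\right)}$)
$R{\left(v \right)} = - 36 v$ ($R{\left(v \right)} = 2 v \left(-18\right) = - 36 v$)
$R{\left(x{\left(N \right)} \right)} - \left(-11\right) \left(-849\right) = - 36 \frac{13}{2 \left(6 - 3\right)} - \left(-11\right) \left(-849\right) = - 36 \frac{13}{2 \cdot 3} - 9339 = - 36 \cdot \frac{13}{2} \cdot \frac{1}{3} - 9339 = \left(-36\right) \frac{13}{6} - 9339 = -78 - 9339 = -9417$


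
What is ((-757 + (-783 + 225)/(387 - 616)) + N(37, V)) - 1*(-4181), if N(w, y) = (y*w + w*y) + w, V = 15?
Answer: 1047317/229 ≈ 4573.4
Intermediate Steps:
N(w, y) = w + 2*w*y (N(w, y) = (w*y + w*y) + w = 2*w*y + w = w + 2*w*y)
((-757 + (-783 + 225)/(387 - 616)) + N(37, V)) - 1*(-4181) = ((-757 + (-783 + 225)/(387 - 616)) + 37*(1 + 2*15)) - 1*(-4181) = ((-757 - 558/(-229)) + 37*(1 + 30)) + 4181 = ((-757 - 558*(-1/229)) + 37*31) + 4181 = ((-757 + 558/229) + 1147) + 4181 = (-172795/229 + 1147) + 4181 = 89868/229 + 4181 = 1047317/229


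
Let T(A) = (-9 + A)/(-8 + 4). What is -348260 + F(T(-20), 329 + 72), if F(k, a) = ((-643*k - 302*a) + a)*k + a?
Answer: -20107823/16 ≈ -1.2567e+6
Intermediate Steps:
T(A) = 9/4 - A/4 (T(A) = (-9 + A)/(-4) = (-9 + A)*(-¼) = 9/4 - A/4)
F(k, a) = a + k*(-643*k - 301*a) (F(k, a) = (-643*k - 301*a)*k + a = k*(-643*k - 301*a) + a = a + k*(-643*k - 301*a))
-348260 + F(T(-20), 329 + 72) = -348260 + ((329 + 72) - 643*(9/4 - ¼*(-20))² - 301*(329 + 72)*(9/4 - ¼*(-20))) = -348260 + (401 - 643*(9/4 + 5)² - 301*401*(9/4 + 5)) = -348260 + (401 - 643*(29/4)² - 301*401*29/4) = -348260 + (401 - 643*841/16 - 3500329/4) = -348260 + (401 - 540763/16 - 3500329/4) = -348260 - 14535663/16 = -20107823/16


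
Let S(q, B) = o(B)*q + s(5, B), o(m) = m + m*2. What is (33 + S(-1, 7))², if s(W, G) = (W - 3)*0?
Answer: 144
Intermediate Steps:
s(W, G) = 0 (s(W, G) = (-3 + W)*0 = 0)
o(m) = 3*m (o(m) = m + 2*m = 3*m)
S(q, B) = 3*B*q (S(q, B) = (3*B)*q + 0 = 3*B*q + 0 = 3*B*q)
(33 + S(-1, 7))² = (33 + 3*7*(-1))² = (33 - 21)² = 12² = 144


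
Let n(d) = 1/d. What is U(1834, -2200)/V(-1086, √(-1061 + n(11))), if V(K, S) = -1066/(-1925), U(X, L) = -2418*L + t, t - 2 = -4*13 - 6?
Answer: 5120061100/533 ≈ 9.6061e+6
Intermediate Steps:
t = -56 (t = 2 + (-4*13 - 6) = 2 + (-52 - 6) = 2 - 58 = -56)
U(X, L) = -56 - 2418*L (U(X, L) = -2418*L - 56 = -56 - 2418*L)
V(K, S) = 1066/1925 (V(K, S) = -1066*(-1/1925) = 1066/1925)
U(1834, -2200)/V(-1086, √(-1061 + n(11))) = (-56 - 2418*(-2200))/(1066/1925) = (-56 + 5319600)*(1925/1066) = 5319544*(1925/1066) = 5120061100/533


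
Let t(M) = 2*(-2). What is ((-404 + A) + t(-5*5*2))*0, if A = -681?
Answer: 0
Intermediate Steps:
t(M) = -4
((-404 + A) + t(-5*5*2))*0 = ((-404 - 681) - 4)*0 = (-1085 - 4)*0 = -1089*0 = 0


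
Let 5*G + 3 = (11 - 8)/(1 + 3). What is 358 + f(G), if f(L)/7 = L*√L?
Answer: 358 - 189*I*√5/200 ≈ 358.0 - 2.1131*I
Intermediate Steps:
G = -9/20 (G = -⅗ + ((11 - 8)/(1 + 3))/5 = -⅗ + (3/4)/5 = -⅗ + (3*(¼))/5 = -⅗ + (⅕)*(¾) = -⅗ + 3/20 = -9/20 ≈ -0.45000)
f(L) = 7*L^(3/2) (f(L) = 7*(L*√L) = 7*L^(3/2))
358 + f(G) = 358 + 7*(-9/20)^(3/2) = 358 + 7*(-27*I*√5/200) = 358 - 189*I*√5/200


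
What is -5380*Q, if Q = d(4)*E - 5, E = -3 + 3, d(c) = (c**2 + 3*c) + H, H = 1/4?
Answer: 26900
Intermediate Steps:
H = 1/4 ≈ 0.25000
d(c) = 1/4 + c**2 + 3*c (d(c) = (c**2 + 3*c) + 1/4 = 1/4 + c**2 + 3*c)
E = 0
Q = -5 (Q = (1/4 + 4**2 + 3*4)*0 - 5 = (1/4 + 16 + 12)*0 - 5 = (113/4)*0 - 5 = 0 - 5 = -5)
-5380*Q = -5380*(-5) = 26900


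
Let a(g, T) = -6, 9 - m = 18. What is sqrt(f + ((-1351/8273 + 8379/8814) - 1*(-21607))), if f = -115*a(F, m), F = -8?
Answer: sqrt(13173203498183596946)/24306074 ≈ 149.32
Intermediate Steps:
m = -9 (m = 9 - 1*18 = 9 - 18 = -9)
f = 690 (f = -115*(-6) = 690)
sqrt(f + ((-1351/8273 + 8379/8814) - 1*(-21607))) = sqrt(690 + ((-1351/8273 + 8379/8814) - 1*(-21607))) = sqrt(690 + ((-1351*1/8273 + 8379*(1/8814)) + 21607)) = sqrt(690 + ((-1351/8273 + 2793/2938) + 21607)) = sqrt(690 + (19137251/24306074 + 21607)) = sqrt(690 + 525200478169/24306074) = sqrt(541971669229/24306074) = sqrt(13173203498183596946)/24306074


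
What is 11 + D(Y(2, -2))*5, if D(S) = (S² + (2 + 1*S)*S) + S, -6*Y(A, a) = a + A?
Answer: 11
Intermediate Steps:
Y(A, a) = -A/6 - a/6 (Y(A, a) = -(a + A)/6 = -(A + a)/6 = -A/6 - a/6)
D(S) = S + S² + S*(2 + S) (D(S) = (S² + (2 + S)*S) + S = (S² + S*(2 + S)) + S = S + S² + S*(2 + S))
11 + D(Y(2, -2))*5 = 11 + ((-⅙*2 - ⅙*(-2))*(3 + 2*(-⅙*2 - ⅙*(-2))))*5 = 11 + ((-⅓ + ⅓)*(3 + 2*(-⅓ + ⅓)))*5 = 11 + (0*(3 + 2*0))*5 = 11 + (0*(3 + 0))*5 = 11 + (0*3)*5 = 11 + 0*5 = 11 + 0 = 11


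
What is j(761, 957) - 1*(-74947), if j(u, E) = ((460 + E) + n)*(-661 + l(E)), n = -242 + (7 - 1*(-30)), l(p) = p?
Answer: 433699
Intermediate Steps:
n = -205 (n = -242 + (7 + 30) = -242 + 37 = -205)
j(u, E) = (-661 + E)*(255 + E) (j(u, E) = ((460 + E) - 205)*(-661 + E) = (255 + E)*(-661 + E) = (-661 + E)*(255 + E))
j(761, 957) - 1*(-74947) = (-168555 + 957² - 406*957) - 1*(-74947) = (-168555 + 915849 - 388542) + 74947 = 358752 + 74947 = 433699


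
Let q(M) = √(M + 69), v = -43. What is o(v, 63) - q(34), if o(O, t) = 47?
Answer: 47 - √103 ≈ 36.851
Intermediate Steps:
q(M) = √(69 + M)
o(v, 63) - q(34) = 47 - √(69 + 34) = 47 - √103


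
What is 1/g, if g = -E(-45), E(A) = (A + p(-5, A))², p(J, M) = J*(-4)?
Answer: -1/625 ≈ -0.0016000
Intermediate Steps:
p(J, M) = -4*J
E(A) = (20 + A)² (E(A) = (A - 4*(-5))² = (A + 20)² = (20 + A)²)
g = -625 (g = -(20 - 45)² = -1*(-25)² = -1*625 = -625)
1/g = 1/(-625) = -1/625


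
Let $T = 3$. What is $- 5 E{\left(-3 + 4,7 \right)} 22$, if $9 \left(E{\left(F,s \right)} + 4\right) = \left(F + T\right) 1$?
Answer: $\frac{3520}{9} \approx 391.11$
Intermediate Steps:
$E{\left(F,s \right)} = - \frac{11}{3} + \frac{F}{9}$ ($E{\left(F,s \right)} = -4 + \frac{\left(F + 3\right) 1}{9} = -4 + \frac{\left(3 + F\right) 1}{9} = -4 + \frac{3 + F}{9} = -4 + \left(\frac{1}{3} + \frac{F}{9}\right) = - \frac{11}{3} + \frac{F}{9}$)
$- 5 E{\left(-3 + 4,7 \right)} 22 = - 5 \left(- \frac{11}{3} + \frac{-3 + 4}{9}\right) 22 = - 5 \left(- \frac{11}{3} + \frac{1}{9} \cdot 1\right) 22 = - 5 \left(- \frac{11}{3} + \frac{1}{9}\right) 22 = \left(-5\right) \left(- \frac{32}{9}\right) 22 = \frac{160}{9} \cdot 22 = \frac{3520}{9}$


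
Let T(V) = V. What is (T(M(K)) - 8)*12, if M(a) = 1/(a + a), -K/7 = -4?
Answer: -1341/14 ≈ -95.786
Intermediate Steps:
K = 28 (K = -7*(-4) = 28)
M(a) = 1/(2*a)
(T(M(K)) - 8)*12 = ((½)/28 - 8)*12 = ((½)*(1/28) - 8)*12 = (1/56 - 8)*12 = -447/56*12 = -1341/14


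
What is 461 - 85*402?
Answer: -33709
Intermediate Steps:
461 - 85*402 = 461 - 34170 = -33709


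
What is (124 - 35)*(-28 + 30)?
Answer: 178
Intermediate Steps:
(124 - 35)*(-28 + 30) = 89*2 = 178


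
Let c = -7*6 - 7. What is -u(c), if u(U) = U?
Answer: 49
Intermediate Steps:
c = -49 (c = -42 - 7 = -49)
-u(c) = -1*(-49) = 49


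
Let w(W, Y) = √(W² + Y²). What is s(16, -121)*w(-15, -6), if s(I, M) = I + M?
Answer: -315*√29 ≈ -1696.3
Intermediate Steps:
s(16, -121)*w(-15, -6) = (16 - 121)*√((-15)² + (-6)²) = -105*√(225 + 36) = -315*√29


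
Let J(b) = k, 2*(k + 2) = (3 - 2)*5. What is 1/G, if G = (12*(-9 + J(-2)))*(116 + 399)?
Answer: -1/52530 ≈ -1.9037e-5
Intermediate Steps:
k = 1/2 (k = -2 + ((3 - 2)*5)/2 = -2 + (1*5)/2 = -2 + (1/2)*5 = -2 + 5/2 = 1/2 ≈ 0.50000)
J(b) = 1/2
G = -52530 (G = (12*(-9 + 1/2))*(116 + 399) = (12*(-17/2))*515 = -102*515 = -52530)
1/G = 1/(-52530) = -1/52530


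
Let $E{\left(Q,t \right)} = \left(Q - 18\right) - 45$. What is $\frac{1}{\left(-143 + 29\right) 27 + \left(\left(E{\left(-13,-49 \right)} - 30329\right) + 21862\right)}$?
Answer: $- \frac{1}{11621} \approx -8.6051 \cdot 10^{-5}$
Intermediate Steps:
$E{\left(Q,t \right)} = -63 + Q$ ($E{\left(Q,t \right)} = \left(-18 + Q\right) - 45 = -63 + Q$)
$\frac{1}{\left(-143 + 29\right) 27 + \left(\left(E{\left(-13,-49 \right)} - 30329\right) + 21862\right)} = \frac{1}{\left(-143 + 29\right) 27 + \left(\left(\left(-63 - 13\right) - 30329\right) + 21862\right)} = \frac{1}{\left(-114\right) 27 + \left(\left(-76 - 30329\right) + 21862\right)} = \frac{1}{-3078 + \left(-30405 + 21862\right)} = \frac{1}{-3078 - 8543} = \frac{1}{-11621} = - \frac{1}{11621}$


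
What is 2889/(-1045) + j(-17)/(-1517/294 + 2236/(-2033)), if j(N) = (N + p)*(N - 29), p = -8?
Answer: -145819482621/781962005 ≈ -186.48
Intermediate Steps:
j(N) = (-29 + N)*(-8 + N) (j(N) = (N - 8)*(N - 29) = (-8 + N)*(-29 + N) = (-29 + N)*(-8 + N))
2889/(-1045) + j(-17)/(-1517/294 + 2236/(-2033)) = 2889/(-1045) + (232 + (-17)² - 37*(-17))/(-1517/294 + 2236/(-2033)) = 2889*(-1/1045) + (232 + 289 + 629)/(-1517*1/294 + 2236*(-1/2033)) = -2889/1045 + 1150/(-1517/294 - 2236/2033) = -2889/1045 + 1150/(-3741445/597702) = -2889/1045 + 1150*(-597702/3741445) = -2889/1045 - 137471460/748289 = -145819482621/781962005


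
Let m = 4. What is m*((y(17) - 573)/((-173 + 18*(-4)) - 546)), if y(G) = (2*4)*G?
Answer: 1748/791 ≈ 2.2099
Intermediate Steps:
y(G) = 8*G
m*((y(17) - 573)/((-173 + 18*(-4)) - 546)) = 4*((8*17 - 573)/((-173 + 18*(-4)) - 546)) = 4*((136 - 573)/((-173 - 72) - 546)) = 4*(-437/(-245 - 546)) = 4*(-437/(-791)) = 4*(-437*(-1/791)) = 4*(437/791) = 1748/791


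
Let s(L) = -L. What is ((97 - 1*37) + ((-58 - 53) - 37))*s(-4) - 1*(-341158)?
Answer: 340806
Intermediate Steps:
((97 - 1*37) + ((-58 - 53) - 37))*s(-4) - 1*(-341158) = ((97 - 1*37) + ((-58 - 53) - 37))*(-1*(-4)) - 1*(-341158) = ((97 - 37) + (-111 - 37))*4 + 341158 = (60 - 148)*4 + 341158 = -88*4 + 341158 = -352 + 341158 = 340806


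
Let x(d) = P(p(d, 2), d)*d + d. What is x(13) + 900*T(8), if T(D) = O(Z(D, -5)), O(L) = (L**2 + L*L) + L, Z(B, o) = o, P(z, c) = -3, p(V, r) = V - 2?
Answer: 40474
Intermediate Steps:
p(V, r) = -2 + V
O(L) = L + 2*L**2 (O(L) = (L**2 + L**2) + L = 2*L**2 + L = L + 2*L**2)
T(D) = 45 (T(D) = -5*(1 + 2*(-5)) = -5*(1 - 10) = -5*(-9) = 45)
x(d) = -2*d (x(d) = -3*d + d = -2*d)
x(13) + 900*T(8) = -2*13 + 900*45 = -26 + 40500 = 40474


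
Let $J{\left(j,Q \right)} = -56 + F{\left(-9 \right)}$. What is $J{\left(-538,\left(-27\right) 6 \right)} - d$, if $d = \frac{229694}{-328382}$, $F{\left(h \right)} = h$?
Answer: $- \frac{10557568}{164191} \approx -64.301$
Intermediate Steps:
$J{\left(j,Q \right)} = -65$ ($J{\left(j,Q \right)} = -56 - 9 = -65$)
$d = - \frac{114847}{164191}$ ($d = 229694 \left(- \frac{1}{328382}\right) = - \frac{114847}{164191} \approx -0.69947$)
$J{\left(-538,\left(-27\right) 6 \right)} - d = -65 - - \frac{114847}{164191} = -65 + \frac{114847}{164191} = - \frac{10557568}{164191}$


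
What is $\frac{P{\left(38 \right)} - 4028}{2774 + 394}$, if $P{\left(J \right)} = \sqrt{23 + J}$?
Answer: $- \frac{1007}{792} + \frac{\sqrt{61}}{3168} \approx -1.269$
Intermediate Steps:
$\frac{P{\left(38 \right)} - 4028}{2774 + 394} = \frac{\sqrt{23 + 38} - 4028}{2774 + 394} = \frac{\sqrt{61} - 4028}{3168} = \left(-4028 + \sqrt{61}\right) \frac{1}{3168} = - \frac{1007}{792} + \frac{\sqrt{61}}{3168}$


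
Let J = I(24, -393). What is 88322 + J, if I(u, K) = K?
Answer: 87929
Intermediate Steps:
J = -393
88322 + J = 88322 - 393 = 87929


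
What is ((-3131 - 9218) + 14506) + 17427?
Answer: 19584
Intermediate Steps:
((-3131 - 9218) + 14506) + 17427 = (-12349 + 14506) + 17427 = 2157 + 17427 = 19584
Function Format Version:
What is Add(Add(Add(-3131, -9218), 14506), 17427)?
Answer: 19584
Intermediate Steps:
Add(Add(Add(-3131, -9218), 14506), 17427) = Add(Add(-12349, 14506), 17427) = Add(2157, 17427) = 19584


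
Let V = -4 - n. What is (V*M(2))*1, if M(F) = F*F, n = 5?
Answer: -36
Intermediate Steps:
M(F) = F²
V = -9 (V = -4 - 1*5 = -4 - 5 = -9)
(V*M(2))*1 = -9*2²*1 = -9*4*1 = -36*1 = -36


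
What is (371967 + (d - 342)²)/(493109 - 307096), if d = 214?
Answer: 388351/186013 ≈ 2.0878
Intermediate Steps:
(371967 + (d - 342)²)/(493109 - 307096) = (371967 + (214 - 342)²)/(493109 - 307096) = (371967 + (-128)²)/186013 = (371967 + 16384)*(1/186013) = 388351*(1/186013) = 388351/186013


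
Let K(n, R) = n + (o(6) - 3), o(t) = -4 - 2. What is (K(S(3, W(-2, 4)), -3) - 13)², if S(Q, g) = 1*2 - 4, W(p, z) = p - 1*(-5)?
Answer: 576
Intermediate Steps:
W(p, z) = 5 + p (W(p, z) = p + 5 = 5 + p)
o(t) = -6
S(Q, g) = -2 (S(Q, g) = 2 - 4 = -2)
K(n, R) = -9 + n (K(n, R) = n + (-6 - 3) = n - 9 = -9 + n)
(K(S(3, W(-2, 4)), -3) - 13)² = ((-9 - 2) - 13)² = (-11 - 13)² = (-24)² = 576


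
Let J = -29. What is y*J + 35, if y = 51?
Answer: -1444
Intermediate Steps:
y*J + 35 = 51*(-29) + 35 = -1479 + 35 = -1444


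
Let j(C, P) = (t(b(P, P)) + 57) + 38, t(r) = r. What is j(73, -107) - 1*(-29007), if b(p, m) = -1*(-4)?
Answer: 29106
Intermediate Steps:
b(p, m) = 4
j(C, P) = 99 (j(C, P) = (4 + 57) + 38 = 61 + 38 = 99)
j(73, -107) - 1*(-29007) = 99 - 1*(-29007) = 99 + 29007 = 29106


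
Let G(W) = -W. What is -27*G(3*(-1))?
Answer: -81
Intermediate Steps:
-27*G(3*(-1)) = -(-27)*3*(-1) = -(-27)*(-3) = -27*3 = -81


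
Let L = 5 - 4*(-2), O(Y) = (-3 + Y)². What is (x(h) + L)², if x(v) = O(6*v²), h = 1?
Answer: 484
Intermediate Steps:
L = 13 (L = 5 + 8 = 13)
x(v) = (-3 + 6*v²)²
(x(h) + L)² = (9*(-1 + 2*1²)² + 13)² = (9*(-1 + 2*1)² + 13)² = (9*(-1 + 2)² + 13)² = (9*1² + 13)² = (9*1 + 13)² = (9 + 13)² = 22² = 484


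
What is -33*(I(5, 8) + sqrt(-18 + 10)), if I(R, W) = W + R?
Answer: -429 - 66*I*sqrt(2) ≈ -429.0 - 93.338*I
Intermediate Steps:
I(R, W) = R + W
-33*(I(5, 8) + sqrt(-18 + 10)) = -33*((5 + 8) + sqrt(-18 + 10)) = -33*(13 + sqrt(-8)) = -33*(13 + 2*I*sqrt(2)) = -429 - 66*I*sqrt(2)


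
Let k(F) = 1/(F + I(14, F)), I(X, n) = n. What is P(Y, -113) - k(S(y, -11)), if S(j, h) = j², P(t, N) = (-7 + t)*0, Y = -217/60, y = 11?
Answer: -1/242 ≈ -0.0041322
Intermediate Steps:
Y = -217/60 (Y = -217*1/60 = -217/60 ≈ -3.6167)
P(t, N) = 0
k(F) = 1/(2*F) (k(F) = 1/(F + F) = 1/(2*F))
P(Y, -113) - k(S(y, -11)) = 0 - 1/(2*(11²)) = 0 - 1/(2*121) = 0 - 1*1/242 = 0 - 1/242 = -1/242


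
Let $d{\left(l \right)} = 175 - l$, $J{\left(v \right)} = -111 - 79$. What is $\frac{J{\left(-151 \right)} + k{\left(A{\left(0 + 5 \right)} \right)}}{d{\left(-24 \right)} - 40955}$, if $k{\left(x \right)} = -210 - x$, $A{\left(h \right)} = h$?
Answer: $\frac{405}{40756} \approx 0.0099372$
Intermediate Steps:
$J{\left(v \right)} = -190$ ($J{\left(v \right)} = -111 - 79 = -190$)
$\frac{J{\left(-151 \right)} + k{\left(A{\left(0 + 5 \right)} \right)}}{d{\left(-24 \right)} - 40955} = \frac{-190 - 215}{\left(175 - -24\right) - 40955} = \frac{-190 - 215}{\left(175 + 24\right) - 40955} = \frac{-190 - 215}{199 - 40955} = \frac{-190 - 215}{-40756} = \left(-405\right) \left(- \frac{1}{40756}\right) = \frac{405}{40756}$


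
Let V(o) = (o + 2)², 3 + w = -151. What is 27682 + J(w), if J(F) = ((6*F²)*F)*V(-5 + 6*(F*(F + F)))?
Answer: -1774800866740815182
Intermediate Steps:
w = -154 (w = -3 - 151 = -154)
V(o) = (2 + o)²
J(F) = 6*F³*(-3 + 12*F²)² (J(F) = ((6*F²)*F)*(2 + (-5 + 6*(F*(F + F))))² = (6*F³)*(2 + (-5 + 6*(F*(2*F))))² = (6*F³)*(2 + (-5 + 6*(2*F²)))² = (6*F³)*(2 + (-5 + 12*F²))² = (6*F³)*(-3 + 12*F²)² = 6*F³*(-3 + 12*F²)²)
27682 + J(w) = 27682 + 54*(-154)³*(-1 + 4*(-154)²)² = 27682 + 54*(-3652264)*(-1 + 4*23716)² = 27682 + 54*(-3652264)*(-1 + 94864)² = 27682 + 54*(-3652264)*94863² = 27682 + 54*(-3652264)*8998988769 = 27682 - 1774800866740842864 = -1774800866740815182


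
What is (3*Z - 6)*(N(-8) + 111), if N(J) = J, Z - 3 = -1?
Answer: 0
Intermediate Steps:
Z = 2 (Z = 3 - 1 = 2)
(3*Z - 6)*(N(-8) + 111) = (3*2 - 6)*(-8 + 111) = (6 - 6)*103 = 0*103 = 0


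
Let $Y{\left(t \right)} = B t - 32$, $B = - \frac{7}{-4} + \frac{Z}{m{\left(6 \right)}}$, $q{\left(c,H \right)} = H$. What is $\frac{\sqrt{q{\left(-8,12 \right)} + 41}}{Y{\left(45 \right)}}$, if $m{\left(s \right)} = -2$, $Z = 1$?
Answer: $\frac{4 \sqrt{53}}{97} \approx 0.30021$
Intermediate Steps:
$B = \frac{5}{4}$ ($B = - \frac{7}{-4} + 1 \frac{1}{-2} = \left(-7\right) \left(- \frac{1}{4}\right) + 1 \left(- \frac{1}{2}\right) = \frac{7}{4} - \frac{1}{2} = \frac{5}{4} \approx 1.25$)
$Y{\left(t \right)} = -32 + \frac{5 t}{4}$ ($Y{\left(t \right)} = \frac{5 t}{4} - 32 = -32 + \frac{5 t}{4}$)
$\frac{\sqrt{q{\left(-8,12 \right)} + 41}}{Y{\left(45 \right)}} = \frac{\sqrt{12 + 41}}{-32 + \frac{5}{4} \cdot 45} = \frac{\sqrt{53}}{-32 + \frac{225}{4}} = \frac{\sqrt{53}}{\frac{97}{4}} = \frac{4 \sqrt{53}}{97}$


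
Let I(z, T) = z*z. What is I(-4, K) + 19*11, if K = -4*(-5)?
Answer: 225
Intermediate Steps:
K = 20
I(z, T) = z²
I(-4, K) + 19*11 = (-4)² + 19*11 = 16 + 209 = 225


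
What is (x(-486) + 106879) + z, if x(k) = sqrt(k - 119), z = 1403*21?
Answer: 136342 + 11*I*sqrt(5) ≈ 1.3634e+5 + 24.597*I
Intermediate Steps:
z = 29463
x(k) = sqrt(-119 + k)
(x(-486) + 106879) + z = (sqrt(-119 - 486) + 106879) + 29463 = (sqrt(-605) + 106879) + 29463 = (11*I*sqrt(5) + 106879) + 29463 = (106879 + 11*I*sqrt(5)) + 29463 = 136342 + 11*I*sqrt(5)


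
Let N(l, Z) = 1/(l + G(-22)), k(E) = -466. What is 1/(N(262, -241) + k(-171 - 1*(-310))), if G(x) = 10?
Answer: -272/126751 ≈ -0.0021459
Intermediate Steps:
N(l, Z) = 1/(10 + l) (N(l, Z) = 1/(l + 10) = 1/(10 + l))
1/(N(262, -241) + k(-171 - 1*(-310))) = 1/(1/(10 + 262) - 466) = 1/(1/272 - 466) = 1/(-126751/272) = -272/126751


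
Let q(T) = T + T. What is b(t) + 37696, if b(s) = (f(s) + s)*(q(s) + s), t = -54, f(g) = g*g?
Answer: -425948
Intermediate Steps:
q(T) = 2*T
f(g) = g²
b(s) = 3*s*(s + s²) (b(s) = (s² + s)*(2*s + s) = (s + s²)*(3*s) = 3*s*(s + s²))
b(t) + 37696 = 3*(-54)²*(1 - 54) + 37696 = 3*2916*(-53) + 37696 = -463644 + 37696 = -425948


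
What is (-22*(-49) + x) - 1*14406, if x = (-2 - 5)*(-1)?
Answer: -13321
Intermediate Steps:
x = 7 (x = -7*(-1) = 7)
(-22*(-49) + x) - 1*14406 = (-22*(-49) + 7) - 1*14406 = (1078 + 7) - 14406 = 1085 - 14406 = -13321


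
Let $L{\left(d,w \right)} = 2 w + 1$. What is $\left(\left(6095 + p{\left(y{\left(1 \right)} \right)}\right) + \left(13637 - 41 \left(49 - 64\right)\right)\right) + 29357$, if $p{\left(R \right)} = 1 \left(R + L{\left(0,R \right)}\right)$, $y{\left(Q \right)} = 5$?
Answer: $49720$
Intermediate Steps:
$L{\left(d,w \right)} = 1 + 2 w$
$p{\left(R \right)} = 1 + 3 R$ ($p{\left(R \right)} = 1 \left(R + \left(1 + 2 R\right)\right) = 1 \left(1 + 3 R\right) = 1 + 3 R$)
$\left(\left(6095 + p{\left(y{\left(1 \right)} \right)}\right) + \left(13637 - 41 \left(49 - 64\right)\right)\right) + 29357 = \left(\left(6095 + \left(1 + 3 \cdot 5\right)\right) + \left(13637 - 41 \left(49 - 64\right)\right)\right) + 29357 = \left(\left(6095 + \left(1 + 15\right)\right) + \left(13637 - -615\right)\right) + 29357 = \left(\left(6095 + 16\right) + \left(13637 + 615\right)\right) + 29357 = \left(6111 + 14252\right) + 29357 = 20363 + 29357 = 49720$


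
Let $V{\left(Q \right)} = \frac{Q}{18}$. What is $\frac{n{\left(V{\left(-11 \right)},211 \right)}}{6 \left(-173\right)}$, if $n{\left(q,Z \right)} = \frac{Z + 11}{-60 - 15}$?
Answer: $\frac{37}{12975} \approx 0.0028516$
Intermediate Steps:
$V{\left(Q \right)} = \frac{Q}{18}$ ($V{\left(Q \right)} = Q \frac{1}{18} = \frac{Q}{18}$)
$n{\left(q,Z \right)} = - \frac{11}{75} - \frac{Z}{75}$ ($n{\left(q,Z \right)} = \frac{11 + Z}{-75} = \left(11 + Z\right) \left(- \frac{1}{75}\right) = - \frac{11}{75} - \frac{Z}{75}$)
$\frac{n{\left(V{\left(-11 \right)},211 \right)}}{6 \left(-173\right)} = \frac{- \frac{11}{75} - \frac{211}{75}}{6 \left(-173\right)} = \frac{- \frac{11}{75} - \frac{211}{75}}{-1038} = \left(- \frac{74}{25}\right) \left(- \frac{1}{1038}\right) = \frac{37}{12975}$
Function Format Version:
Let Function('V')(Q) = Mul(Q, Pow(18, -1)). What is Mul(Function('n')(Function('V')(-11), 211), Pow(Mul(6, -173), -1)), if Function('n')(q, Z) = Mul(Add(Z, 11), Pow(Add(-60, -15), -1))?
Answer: Rational(37, 12975) ≈ 0.0028516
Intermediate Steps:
Function('V')(Q) = Mul(Rational(1, 18), Q) (Function('V')(Q) = Mul(Q, Rational(1, 18)) = Mul(Rational(1, 18), Q))
Function('n')(q, Z) = Add(Rational(-11, 75), Mul(Rational(-1, 75), Z)) (Function('n')(q, Z) = Mul(Add(11, Z), Pow(-75, -1)) = Mul(Add(11, Z), Rational(-1, 75)) = Add(Rational(-11, 75), Mul(Rational(-1, 75), Z)))
Mul(Function('n')(Function('V')(-11), 211), Pow(Mul(6, -173), -1)) = Mul(Add(Rational(-11, 75), Mul(Rational(-1, 75), 211)), Pow(Mul(6, -173), -1)) = Mul(Add(Rational(-11, 75), Rational(-211, 75)), Pow(-1038, -1)) = Mul(Rational(-74, 25), Rational(-1, 1038)) = Rational(37, 12975)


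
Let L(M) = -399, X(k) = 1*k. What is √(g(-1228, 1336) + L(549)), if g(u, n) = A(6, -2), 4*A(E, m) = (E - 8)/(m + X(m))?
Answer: I*√6382/4 ≈ 19.972*I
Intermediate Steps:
X(k) = k
A(E, m) = (-8 + E)/(8*m) (A(E, m) = ((E - 8)/(m + m))/4 = ((-8 + E)/((2*m)))/4 = ((-8 + E)*(1/(2*m)))/4 = ((-8 + E)/(2*m))/4 = (-8 + E)/(8*m))
g(u, n) = ⅛ (g(u, n) = (⅛)*(-8 + 6)/(-2) = (⅛)*(-½)*(-2) = ⅛)
√(g(-1228, 1336) + L(549)) = √(⅛ - 399) = √(-3191/8) = I*√6382/4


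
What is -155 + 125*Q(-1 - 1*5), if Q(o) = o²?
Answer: 4345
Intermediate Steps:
-155 + 125*Q(-1 - 1*5) = -155 + 125*(-1 - 1*5)² = -155 + 125*(-1 - 5)² = -155 + 125*(-6)² = -155 + 125*36 = -155 + 4500 = 4345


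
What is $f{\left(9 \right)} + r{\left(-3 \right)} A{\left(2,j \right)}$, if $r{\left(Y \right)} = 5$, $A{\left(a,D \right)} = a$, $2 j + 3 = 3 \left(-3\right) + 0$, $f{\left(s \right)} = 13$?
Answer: $23$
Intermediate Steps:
$j = -6$ ($j = - \frac{3}{2} + \frac{3 \left(-3\right) + 0}{2} = - \frac{3}{2} + \frac{-9 + 0}{2} = - \frac{3}{2} + \frac{1}{2} \left(-9\right) = - \frac{3}{2} - \frac{9}{2} = -6$)
$f{\left(9 \right)} + r{\left(-3 \right)} A{\left(2,j \right)} = 13 + 5 \cdot 2 = 13 + 10 = 23$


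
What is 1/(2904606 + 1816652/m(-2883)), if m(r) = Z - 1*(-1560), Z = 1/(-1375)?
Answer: 2144999/6232874861894 ≈ 3.4414e-7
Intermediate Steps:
Z = -1/1375 ≈ -0.00072727
m(r) = 2144999/1375 (m(r) = -1/1375 - 1*(-1560) = -1/1375 + 1560 = 2144999/1375)
1/(2904606 + 1816652/m(-2883)) = 1/(2904606 + 1816652/(2144999/1375)) = 1/(2904606 + 1816652*(1375/2144999)) = 1/(2904606 + 2497896500/2144999) = 1/(6232874861894/2144999) = 2144999/6232874861894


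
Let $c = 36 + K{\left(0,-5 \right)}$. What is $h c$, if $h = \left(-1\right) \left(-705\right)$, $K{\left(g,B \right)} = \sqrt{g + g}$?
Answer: $25380$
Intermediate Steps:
$K{\left(g,B \right)} = \sqrt{2} \sqrt{g}$ ($K{\left(g,B \right)} = \sqrt{2 g} = \sqrt{2} \sqrt{g}$)
$h = 705$
$c = 36$ ($c = 36 + \sqrt{2} \sqrt{0} = 36 + \sqrt{2} \cdot 0 = 36 + 0 = 36$)
$h c = 705 \cdot 36 = 25380$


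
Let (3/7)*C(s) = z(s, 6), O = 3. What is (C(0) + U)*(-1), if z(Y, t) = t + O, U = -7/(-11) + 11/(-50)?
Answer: -11779/550 ≈ -21.416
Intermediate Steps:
U = 229/550 (U = -7*(-1/11) + 11*(-1/50) = 7/11 - 11/50 = 229/550 ≈ 0.41636)
z(Y, t) = 3 + t (z(Y, t) = t + 3 = 3 + t)
C(s) = 21 (C(s) = 7*(3 + 6)/3 = (7/3)*9 = 21)
(C(0) + U)*(-1) = (21 + 229/550)*(-1) = (11779/550)*(-1) = -11779/550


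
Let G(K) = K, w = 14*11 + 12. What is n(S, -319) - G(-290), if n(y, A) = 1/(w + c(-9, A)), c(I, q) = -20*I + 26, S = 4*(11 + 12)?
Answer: 107881/372 ≈ 290.00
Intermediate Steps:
S = 92 (S = 4*23 = 92)
c(I, q) = 26 - 20*I
w = 166 (w = 154 + 12 = 166)
n(y, A) = 1/372 (n(y, A) = 1/(166 + (26 - 20*(-9))) = 1/(166 + (26 + 180)) = 1/(166 + 206) = 1/372)
n(S, -319) - G(-290) = 1/372 - 1*(-290) = 1/372 + 290 = 107881/372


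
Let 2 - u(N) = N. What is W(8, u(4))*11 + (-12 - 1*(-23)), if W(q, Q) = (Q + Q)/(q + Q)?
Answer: 11/3 ≈ 3.6667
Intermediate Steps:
u(N) = 2 - N
W(q, Q) = 2*Q/(Q + q) (W(q, Q) = (2*Q)/(Q + q) = 2*Q/(Q + q))
W(8, u(4))*11 + (-12 - 1*(-23)) = (2*(2 - 1*4)/((2 - 1*4) + 8))*11 + (-12 - 1*(-23)) = (2*(2 - 4)/((2 - 4) + 8))*11 + (-12 + 23) = (2*(-2)/(-2 + 8))*11 + 11 = (2*(-2)/6)*11 + 11 = (2*(-2)*(⅙))*11 + 11 = -⅔*11 + 11 = -22/3 + 11 = 11/3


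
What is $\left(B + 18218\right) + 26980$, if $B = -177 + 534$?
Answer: $45555$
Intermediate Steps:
$B = 357$
$\left(B + 18218\right) + 26980 = \left(357 + 18218\right) + 26980 = 18575 + 26980 = 45555$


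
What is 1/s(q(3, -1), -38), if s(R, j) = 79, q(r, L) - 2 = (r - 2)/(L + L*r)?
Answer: 1/79 ≈ 0.012658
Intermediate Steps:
q(r, L) = 2 + (-2 + r)/(L + L*r) (q(r, L) = 2 + (r - 2)/(L + L*r) = 2 + (-2 + r)/(L + L*r))
1/s(q(3, -1), -38) = 1/79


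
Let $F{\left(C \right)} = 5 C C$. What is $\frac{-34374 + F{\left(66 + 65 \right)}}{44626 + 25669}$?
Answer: $\frac{51431}{70295} \approx 0.73165$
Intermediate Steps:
$F{\left(C \right)} = 5 C^{2}$
$\frac{-34374 + F{\left(66 + 65 \right)}}{44626 + 25669} = \frac{-34374 + 5 \left(66 + 65\right)^{2}}{44626 + 25669} = \frac{-34374 + 5 \cdot 131^{2}}{70295} = \left(-34374 + 5 \cdot 17161\right) \frac{1}{70295} = \left(-34374 + 85805\right) \frac{1}{70295} = 51431 \cdot \frac{1}{70295} = \frac{51431}{70295}$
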